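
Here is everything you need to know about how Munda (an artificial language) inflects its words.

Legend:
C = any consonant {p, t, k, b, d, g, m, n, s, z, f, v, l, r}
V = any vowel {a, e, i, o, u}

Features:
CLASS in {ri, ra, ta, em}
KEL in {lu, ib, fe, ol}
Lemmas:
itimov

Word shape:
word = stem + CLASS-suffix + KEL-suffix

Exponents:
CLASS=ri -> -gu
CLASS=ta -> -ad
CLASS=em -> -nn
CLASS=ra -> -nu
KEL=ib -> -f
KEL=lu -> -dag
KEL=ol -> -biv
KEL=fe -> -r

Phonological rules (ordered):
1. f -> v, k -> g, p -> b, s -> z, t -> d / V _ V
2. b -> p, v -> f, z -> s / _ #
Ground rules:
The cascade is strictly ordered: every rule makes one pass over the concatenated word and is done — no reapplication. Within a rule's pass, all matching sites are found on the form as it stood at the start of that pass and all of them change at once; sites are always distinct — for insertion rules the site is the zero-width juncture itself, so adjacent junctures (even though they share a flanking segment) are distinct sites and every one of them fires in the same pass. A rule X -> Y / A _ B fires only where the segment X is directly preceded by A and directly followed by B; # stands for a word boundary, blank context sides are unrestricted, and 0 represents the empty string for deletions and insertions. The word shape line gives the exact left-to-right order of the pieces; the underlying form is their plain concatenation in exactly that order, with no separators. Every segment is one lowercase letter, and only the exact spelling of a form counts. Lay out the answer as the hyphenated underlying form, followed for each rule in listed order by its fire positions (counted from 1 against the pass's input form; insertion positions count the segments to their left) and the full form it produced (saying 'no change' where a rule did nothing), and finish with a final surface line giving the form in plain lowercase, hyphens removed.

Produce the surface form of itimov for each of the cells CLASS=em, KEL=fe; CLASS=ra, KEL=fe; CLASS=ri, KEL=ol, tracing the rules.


cell CLASS=em, KEL=fe:
underlying: itimov-nn-r
1. f -> v, k -> g, p -> b, s -> z, t -> d / V _ V: fires at position(s) 2: idimovnnr
2. b -> p, v -> f, z -> s / _ #: no change
surface: idimovnnr

cell CLASS=ra, KEL=fe:
underlying: itimov-nu-r
1. f -> v, k -> g, p -> b, s -> z, t -> d / V _ V: fires at position(s) 2: idimovnur
2. b -> p, v -> f, z -> s / _ #: no change
surface: idimovnur

cell CLASS=ri, KEL=ol:
underlying: itimov-gu-biv
1. f -> v, k -> g, p -> b, s -> z, t -> d / V _ V: fires at position(s) 2: idimovgubiv
2. b -> p, v -> f, z -> s / _ #: fires at position(s) 11: idimovgubif
surface: idimovgubif


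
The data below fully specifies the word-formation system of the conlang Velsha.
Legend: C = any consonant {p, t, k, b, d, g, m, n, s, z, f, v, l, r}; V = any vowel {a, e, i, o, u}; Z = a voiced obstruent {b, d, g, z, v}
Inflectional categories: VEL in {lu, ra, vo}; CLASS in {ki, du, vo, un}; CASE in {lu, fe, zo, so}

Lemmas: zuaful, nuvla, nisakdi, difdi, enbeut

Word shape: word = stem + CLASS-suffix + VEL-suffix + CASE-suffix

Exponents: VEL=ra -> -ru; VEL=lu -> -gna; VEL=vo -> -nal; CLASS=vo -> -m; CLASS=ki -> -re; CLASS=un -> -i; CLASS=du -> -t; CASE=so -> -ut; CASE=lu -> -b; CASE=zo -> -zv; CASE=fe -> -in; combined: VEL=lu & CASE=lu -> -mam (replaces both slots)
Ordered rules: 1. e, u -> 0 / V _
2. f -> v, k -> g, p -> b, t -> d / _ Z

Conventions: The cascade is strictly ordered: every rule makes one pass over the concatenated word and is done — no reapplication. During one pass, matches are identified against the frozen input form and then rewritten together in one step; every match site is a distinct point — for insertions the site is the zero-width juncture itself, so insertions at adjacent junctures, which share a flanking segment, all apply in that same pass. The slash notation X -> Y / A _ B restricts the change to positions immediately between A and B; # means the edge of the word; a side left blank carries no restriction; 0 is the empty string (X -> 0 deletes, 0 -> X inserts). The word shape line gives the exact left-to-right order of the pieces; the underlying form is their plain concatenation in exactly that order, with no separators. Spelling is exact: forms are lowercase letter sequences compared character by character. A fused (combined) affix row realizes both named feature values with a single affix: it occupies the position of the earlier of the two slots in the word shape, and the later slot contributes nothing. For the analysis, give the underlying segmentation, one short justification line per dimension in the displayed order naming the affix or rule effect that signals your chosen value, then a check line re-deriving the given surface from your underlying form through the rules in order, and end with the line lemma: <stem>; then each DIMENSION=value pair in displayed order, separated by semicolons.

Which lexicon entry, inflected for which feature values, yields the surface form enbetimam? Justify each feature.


underlying: enbeut-i-mam
VEL=lu - signalled by the combined affix row
CLASS=un - signalled by the affix -i
CASE=lu - signalled by the combined affix row
check: enbeutimam -> enbetimam -> enbetimam
lemma: enbeut; VEL=lu; CLASS=un; CASE=lu


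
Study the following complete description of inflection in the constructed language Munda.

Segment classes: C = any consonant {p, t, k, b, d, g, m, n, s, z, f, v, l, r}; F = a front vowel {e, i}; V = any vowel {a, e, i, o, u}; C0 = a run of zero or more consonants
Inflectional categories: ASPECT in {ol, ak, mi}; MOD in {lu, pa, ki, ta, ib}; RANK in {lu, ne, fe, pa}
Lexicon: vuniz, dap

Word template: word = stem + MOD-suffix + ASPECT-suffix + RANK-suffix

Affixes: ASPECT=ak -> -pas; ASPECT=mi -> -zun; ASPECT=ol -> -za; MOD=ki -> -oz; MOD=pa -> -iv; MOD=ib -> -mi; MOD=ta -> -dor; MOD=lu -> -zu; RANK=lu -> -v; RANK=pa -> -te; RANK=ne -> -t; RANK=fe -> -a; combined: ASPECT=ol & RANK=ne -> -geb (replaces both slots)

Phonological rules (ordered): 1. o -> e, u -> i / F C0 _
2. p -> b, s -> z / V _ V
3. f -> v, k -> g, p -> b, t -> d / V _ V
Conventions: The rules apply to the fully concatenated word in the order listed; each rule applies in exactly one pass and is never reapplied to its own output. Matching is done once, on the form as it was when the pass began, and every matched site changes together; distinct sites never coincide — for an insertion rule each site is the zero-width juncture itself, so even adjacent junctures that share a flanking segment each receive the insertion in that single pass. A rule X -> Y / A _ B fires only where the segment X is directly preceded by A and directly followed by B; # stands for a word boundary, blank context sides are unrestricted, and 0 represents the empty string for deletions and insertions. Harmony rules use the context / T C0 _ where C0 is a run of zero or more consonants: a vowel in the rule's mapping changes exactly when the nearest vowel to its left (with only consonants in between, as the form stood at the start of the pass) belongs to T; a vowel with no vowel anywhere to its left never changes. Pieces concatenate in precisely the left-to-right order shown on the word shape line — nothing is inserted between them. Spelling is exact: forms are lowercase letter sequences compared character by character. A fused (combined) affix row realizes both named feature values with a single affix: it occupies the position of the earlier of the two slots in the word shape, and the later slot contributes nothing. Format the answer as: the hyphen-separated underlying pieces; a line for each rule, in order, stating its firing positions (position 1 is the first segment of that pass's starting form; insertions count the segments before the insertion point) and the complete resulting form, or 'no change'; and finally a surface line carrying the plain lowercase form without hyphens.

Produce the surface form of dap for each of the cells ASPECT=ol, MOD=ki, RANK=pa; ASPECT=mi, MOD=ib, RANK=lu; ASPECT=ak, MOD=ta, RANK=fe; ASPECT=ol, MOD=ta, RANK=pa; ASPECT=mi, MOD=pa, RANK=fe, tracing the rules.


cell ASPECT=ol, MOD=ki, RANK=pa:
underlying: dap-oz-za-te
1. o -> e, u -> i / F C0 _: no change
2. p -> b, s -> z / V _ V: fires at position(s) 3: dabozzate
3. f -> v, k -> g, p -> b, t -> d / V _ V: fires at position(s) 8: dabozzade
surface: dabozzade

cell ASPECT=mi, MOD=ib, RANK=lu:
underlying: dap-mi-zun-v
1. o -> e, u -> i / F C0 _: fires at position(s) 7: dapmizinv
2. p -> b, s -> z / V _ V: no change
3. f -> v, k -> g, p -> b, t -> d / V _ V: no change
surface: dapmizinv

cell ASPECT=ak, MOD=ta, RANK=fe:
underlying: dap-dor-pas-a
1. o -> e, u -> i / F C0 _: no change
2. p -> b, s -> z / V _ V: fires at position(s) 9: dapdorpaza
3. f -> v, k -> g, p -> b, t -> d / V _ V: no change
surface: dapdorpaza

cell ASPECT=ol, MOD=ta, RANK=pa:
underlying: dap-dor-za-te
1. o -> e, u -> i / F C0 _: no change
2. p -> b, s -> z / V _ V: no change
3. f -> v, k -> g, p -> b, t -> d / V _ V: fires at position(s) 9: dapdorzade
surface: dapdorzade

cell ASPECT=mi, MOD=pa, RANK=fe:
underlying: dap-iv-zun-a
1. o -> e, u -> i / F C0 _: fires at position(s) 7: dapivzina
2. p -> b, s -> z / V _ V: fires at position(s) 3: dabivzina
3. f -> v, k -> g, p -> b, t -> d / V _ V: no change
surface: dabivzina


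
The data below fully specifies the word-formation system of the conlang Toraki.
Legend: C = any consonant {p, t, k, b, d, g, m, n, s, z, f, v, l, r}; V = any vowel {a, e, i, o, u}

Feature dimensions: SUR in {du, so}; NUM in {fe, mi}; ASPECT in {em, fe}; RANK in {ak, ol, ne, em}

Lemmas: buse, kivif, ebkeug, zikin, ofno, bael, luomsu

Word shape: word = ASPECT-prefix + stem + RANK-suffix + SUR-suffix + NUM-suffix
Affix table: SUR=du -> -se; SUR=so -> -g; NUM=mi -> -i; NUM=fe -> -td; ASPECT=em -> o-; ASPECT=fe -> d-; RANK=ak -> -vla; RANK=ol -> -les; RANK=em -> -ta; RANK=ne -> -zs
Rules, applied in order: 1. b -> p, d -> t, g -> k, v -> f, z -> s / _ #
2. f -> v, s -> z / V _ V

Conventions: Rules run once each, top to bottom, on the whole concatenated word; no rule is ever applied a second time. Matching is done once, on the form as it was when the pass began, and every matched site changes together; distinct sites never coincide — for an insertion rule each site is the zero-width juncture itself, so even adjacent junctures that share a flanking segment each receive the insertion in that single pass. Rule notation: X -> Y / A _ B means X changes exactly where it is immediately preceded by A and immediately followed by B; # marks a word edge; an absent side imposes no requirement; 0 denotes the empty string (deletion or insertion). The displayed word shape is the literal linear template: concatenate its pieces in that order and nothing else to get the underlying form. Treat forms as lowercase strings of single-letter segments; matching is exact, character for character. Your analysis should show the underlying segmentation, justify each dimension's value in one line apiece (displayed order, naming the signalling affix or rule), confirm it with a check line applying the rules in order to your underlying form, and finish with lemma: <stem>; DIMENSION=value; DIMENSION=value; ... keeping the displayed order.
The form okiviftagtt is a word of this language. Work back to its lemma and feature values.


underlying: o-kivif-ta-g-td
SUR=so - signalled by the affix -g
NUM=fe - signalled by the affix -td
ASPECT=em - signalled by the affix o-
RANK=em - signalled by the affix -ta
check: okiviftagtd -> okiviftagtt -> okiviftagtt
lemma: kivif; SUR=so; NUM=fe; ASPECT=em; RANK=em


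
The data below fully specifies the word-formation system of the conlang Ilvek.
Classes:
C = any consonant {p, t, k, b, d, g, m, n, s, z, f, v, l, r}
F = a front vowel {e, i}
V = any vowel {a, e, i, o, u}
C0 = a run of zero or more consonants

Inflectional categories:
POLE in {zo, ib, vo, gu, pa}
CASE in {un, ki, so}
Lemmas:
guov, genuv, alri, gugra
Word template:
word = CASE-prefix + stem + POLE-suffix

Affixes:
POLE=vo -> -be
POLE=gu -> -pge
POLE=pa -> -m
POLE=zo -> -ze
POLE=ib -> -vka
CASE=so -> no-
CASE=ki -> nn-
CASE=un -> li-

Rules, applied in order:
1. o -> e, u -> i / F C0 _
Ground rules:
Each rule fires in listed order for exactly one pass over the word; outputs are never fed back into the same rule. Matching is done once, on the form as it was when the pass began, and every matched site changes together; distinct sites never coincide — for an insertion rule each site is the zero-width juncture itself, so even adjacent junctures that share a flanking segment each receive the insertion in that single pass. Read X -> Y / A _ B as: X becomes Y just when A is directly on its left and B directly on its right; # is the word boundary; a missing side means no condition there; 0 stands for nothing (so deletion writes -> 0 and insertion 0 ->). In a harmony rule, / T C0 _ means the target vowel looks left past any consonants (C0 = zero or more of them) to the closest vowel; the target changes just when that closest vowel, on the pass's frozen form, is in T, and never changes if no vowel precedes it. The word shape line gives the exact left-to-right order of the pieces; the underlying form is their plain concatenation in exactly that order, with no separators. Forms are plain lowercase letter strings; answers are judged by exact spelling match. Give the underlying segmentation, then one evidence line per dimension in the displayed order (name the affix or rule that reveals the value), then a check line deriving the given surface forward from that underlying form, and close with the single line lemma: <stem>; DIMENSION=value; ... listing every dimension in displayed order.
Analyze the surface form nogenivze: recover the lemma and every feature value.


underlying: no-genuv-ze
POLE=zo - signalled by the affix -ze
CASE=so - signalled by the affix no-
check: nogenuvze -> nogenivze
lemma: genuv; POLE=zo; CASE=so


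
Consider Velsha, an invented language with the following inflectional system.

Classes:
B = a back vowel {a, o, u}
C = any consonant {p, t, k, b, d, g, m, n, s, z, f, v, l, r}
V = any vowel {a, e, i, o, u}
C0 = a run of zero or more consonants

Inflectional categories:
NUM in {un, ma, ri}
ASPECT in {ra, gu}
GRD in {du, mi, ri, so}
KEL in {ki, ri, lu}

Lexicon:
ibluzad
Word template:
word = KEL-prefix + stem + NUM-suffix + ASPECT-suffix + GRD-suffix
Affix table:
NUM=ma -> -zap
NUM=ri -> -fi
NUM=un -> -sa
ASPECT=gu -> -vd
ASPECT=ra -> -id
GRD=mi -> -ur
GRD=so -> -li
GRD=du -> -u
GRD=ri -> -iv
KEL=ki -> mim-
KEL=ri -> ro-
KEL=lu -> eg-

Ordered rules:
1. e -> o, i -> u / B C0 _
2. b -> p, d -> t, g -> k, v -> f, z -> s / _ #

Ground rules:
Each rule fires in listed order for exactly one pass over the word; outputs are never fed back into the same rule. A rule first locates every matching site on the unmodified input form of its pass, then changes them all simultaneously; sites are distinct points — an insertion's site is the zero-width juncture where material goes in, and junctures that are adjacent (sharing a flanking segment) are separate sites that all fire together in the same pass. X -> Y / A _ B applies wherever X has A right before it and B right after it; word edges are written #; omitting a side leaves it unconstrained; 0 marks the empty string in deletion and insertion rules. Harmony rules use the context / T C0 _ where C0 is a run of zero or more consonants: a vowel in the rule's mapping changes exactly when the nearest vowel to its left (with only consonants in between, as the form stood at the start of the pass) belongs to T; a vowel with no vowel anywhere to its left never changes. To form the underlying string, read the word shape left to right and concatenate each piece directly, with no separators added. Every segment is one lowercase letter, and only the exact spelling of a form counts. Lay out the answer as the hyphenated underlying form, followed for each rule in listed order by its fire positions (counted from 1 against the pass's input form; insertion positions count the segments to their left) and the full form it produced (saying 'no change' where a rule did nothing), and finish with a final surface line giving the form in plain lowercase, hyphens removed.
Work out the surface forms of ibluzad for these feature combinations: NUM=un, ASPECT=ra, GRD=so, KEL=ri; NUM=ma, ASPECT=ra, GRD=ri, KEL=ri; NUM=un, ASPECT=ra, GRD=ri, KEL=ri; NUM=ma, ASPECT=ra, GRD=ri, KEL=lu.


cell NUM=un, ASPECT=ra, GRD=so, KEL=ri:
underlying: ro-ibluzad-sa-id-li
1. e -> o, i -> u / B C0 _: fires at position(s) 3, 12: roubluzadsaudli
2. b -> p, d -> t, g -> k, v -> f, z -> s / _ #: no change
surface: roubluzadsaudli

cell NUM=ma, ASPECT=ra, GRD=ri, KEL=ri:
underlying: ro-ibluzad-zap-id-iv
1. e -> o, i -> u / B C0 _: fires at position(s) 3, 13: roubluzadzapudiv
2. b -> p, d -> t, g -> k, v -> f, z -> s / _ #: fires at position(s) 16: roubluzadzapudif
surface: roubluzadzapudif

cell NUM=un, ASPECT=ra, GRD=ri, KEL=ri:
underlying: ro-ibluzad-sa-id-iv
1. e -> o, i -> u / B C0 _: fires at position(s) 3, 12: roubluzadsaudiv
2. b -> p, d -> t, g -> k, v -> f, z -> s / _ #: fires at position(s) 15: roubluzadsaudif
surface: roubluzadsaudif

cell NUM=ma, ASPECT=ra, GRD=ri, KEL=lu:
underlying: eg-ibluzad-zap-id-iv
1. e -> o, i -> u / B C0 _: fires at position(s) 13: egibluzadzapudiv
2. b -> p, d -> t, g -> k, v -> f, z -> s / _ #: fires at position(s) 16: egibluzadzapudif
surface: egibluzadzapudif


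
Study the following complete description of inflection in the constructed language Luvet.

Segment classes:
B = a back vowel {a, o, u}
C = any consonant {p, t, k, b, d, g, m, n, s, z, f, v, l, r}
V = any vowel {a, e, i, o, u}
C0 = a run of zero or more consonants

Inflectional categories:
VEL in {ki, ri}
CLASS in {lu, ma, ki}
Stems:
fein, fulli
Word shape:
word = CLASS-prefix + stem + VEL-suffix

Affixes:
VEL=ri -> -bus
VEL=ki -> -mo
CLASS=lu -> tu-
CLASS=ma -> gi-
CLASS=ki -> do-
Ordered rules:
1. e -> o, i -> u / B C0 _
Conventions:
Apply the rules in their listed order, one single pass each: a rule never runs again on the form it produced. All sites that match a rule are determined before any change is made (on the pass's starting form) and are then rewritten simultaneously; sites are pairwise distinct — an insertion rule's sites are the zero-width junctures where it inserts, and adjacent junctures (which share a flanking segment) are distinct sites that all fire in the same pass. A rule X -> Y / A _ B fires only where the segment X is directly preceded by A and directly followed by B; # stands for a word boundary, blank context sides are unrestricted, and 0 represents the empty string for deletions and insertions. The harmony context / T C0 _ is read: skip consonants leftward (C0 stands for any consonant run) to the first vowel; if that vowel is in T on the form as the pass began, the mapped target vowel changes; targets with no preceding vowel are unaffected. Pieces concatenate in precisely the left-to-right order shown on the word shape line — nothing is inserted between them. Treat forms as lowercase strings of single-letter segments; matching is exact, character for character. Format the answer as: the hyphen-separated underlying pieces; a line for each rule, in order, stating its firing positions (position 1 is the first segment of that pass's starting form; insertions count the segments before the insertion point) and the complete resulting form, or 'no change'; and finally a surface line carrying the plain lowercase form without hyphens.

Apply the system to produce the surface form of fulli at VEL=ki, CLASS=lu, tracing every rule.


underlying: tu-fulli-mo
1. e -> o, i -> u / B C0 _: fires at position(s) 7: tufullumo
surface: tufullumo


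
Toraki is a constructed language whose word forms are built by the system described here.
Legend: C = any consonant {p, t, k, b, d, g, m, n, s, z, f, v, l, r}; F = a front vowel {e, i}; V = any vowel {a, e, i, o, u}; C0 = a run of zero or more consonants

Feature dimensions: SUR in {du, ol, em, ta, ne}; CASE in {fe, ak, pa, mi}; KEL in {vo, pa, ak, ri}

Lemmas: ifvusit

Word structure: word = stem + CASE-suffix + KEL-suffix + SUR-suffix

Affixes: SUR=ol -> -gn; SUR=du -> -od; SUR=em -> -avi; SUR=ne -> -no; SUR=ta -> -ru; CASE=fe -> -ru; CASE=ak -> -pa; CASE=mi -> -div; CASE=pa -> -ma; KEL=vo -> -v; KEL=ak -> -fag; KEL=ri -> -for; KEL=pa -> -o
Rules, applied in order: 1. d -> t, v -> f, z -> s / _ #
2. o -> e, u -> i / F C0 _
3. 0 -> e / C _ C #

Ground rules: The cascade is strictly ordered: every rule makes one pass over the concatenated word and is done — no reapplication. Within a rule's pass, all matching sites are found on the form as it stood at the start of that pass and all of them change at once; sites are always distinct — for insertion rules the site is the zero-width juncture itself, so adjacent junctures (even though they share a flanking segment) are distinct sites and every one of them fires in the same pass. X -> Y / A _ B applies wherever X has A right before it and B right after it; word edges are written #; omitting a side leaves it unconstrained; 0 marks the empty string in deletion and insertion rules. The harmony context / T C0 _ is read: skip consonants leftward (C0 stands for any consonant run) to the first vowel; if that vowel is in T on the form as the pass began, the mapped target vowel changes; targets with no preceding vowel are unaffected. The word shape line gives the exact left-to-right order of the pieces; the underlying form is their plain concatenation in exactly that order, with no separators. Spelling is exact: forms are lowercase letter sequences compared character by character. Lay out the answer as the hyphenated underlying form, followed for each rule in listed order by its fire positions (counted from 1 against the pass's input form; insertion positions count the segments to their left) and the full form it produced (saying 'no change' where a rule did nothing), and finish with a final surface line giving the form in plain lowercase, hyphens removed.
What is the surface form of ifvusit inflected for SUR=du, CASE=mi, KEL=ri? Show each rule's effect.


underlying: ifvusit-div-for-od
1. d -> t, v -> f, z -> s / _ #: fires at position(s) 15: ifvusitdivforot
2. o -> e, u -> i / F C0 _: fires at position(s) 4, 12: ifvisitdivferot
3. 0 -> e / C _ C #: no change
surface: ifvisitdivferot


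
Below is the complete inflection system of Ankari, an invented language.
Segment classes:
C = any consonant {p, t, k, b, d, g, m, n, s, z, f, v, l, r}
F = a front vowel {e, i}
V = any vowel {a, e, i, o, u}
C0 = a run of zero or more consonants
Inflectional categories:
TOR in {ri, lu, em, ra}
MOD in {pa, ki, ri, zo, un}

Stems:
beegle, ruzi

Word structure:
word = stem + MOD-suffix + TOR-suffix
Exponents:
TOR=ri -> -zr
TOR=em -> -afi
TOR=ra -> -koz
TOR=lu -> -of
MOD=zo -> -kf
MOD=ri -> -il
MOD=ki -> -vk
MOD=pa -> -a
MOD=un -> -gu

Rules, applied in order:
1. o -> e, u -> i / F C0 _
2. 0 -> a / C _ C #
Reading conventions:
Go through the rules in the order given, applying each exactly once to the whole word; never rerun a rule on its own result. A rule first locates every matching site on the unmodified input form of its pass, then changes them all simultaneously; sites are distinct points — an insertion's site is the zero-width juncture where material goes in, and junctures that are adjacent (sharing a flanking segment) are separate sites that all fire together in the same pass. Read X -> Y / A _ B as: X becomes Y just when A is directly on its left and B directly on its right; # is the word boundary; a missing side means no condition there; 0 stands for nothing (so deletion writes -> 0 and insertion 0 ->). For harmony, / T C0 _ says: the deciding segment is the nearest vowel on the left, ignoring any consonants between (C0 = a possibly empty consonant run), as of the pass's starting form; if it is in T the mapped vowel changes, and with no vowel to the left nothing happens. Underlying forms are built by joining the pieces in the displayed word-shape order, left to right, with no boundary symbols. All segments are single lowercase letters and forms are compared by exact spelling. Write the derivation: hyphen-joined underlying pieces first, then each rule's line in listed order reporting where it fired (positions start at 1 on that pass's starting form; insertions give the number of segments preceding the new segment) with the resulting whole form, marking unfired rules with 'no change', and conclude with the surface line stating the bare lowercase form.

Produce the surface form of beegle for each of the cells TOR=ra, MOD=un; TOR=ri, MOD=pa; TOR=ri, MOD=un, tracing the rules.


cell TOR=ra, MOD=un:
underlying: beegle-gu-koz
1. o -> e, u -> i / F C0 _: fires at position(s) 8: beeglegikoz
2. 0 -> a / C _ C #: no change
surface: beeglegikoz

cell TOR=ri, MOD=pa:
underlying: beegle-a-zr
1. o -> e, u -> i / F C0 _: no change
2. 0 -> a / C _ C #: inserts after position(s) 8: beegleazar
surface: beegleazar

cell TOR=ri, MOD=un:
underlying: beegle-gu-zr
1. o -> e, u -> i / F C0 _: fires at position(s) 8: beeglegizr
2. 0 -> a / C _ C #: inserts after position(s) 9: beeglegizar
surface: beeglegizar


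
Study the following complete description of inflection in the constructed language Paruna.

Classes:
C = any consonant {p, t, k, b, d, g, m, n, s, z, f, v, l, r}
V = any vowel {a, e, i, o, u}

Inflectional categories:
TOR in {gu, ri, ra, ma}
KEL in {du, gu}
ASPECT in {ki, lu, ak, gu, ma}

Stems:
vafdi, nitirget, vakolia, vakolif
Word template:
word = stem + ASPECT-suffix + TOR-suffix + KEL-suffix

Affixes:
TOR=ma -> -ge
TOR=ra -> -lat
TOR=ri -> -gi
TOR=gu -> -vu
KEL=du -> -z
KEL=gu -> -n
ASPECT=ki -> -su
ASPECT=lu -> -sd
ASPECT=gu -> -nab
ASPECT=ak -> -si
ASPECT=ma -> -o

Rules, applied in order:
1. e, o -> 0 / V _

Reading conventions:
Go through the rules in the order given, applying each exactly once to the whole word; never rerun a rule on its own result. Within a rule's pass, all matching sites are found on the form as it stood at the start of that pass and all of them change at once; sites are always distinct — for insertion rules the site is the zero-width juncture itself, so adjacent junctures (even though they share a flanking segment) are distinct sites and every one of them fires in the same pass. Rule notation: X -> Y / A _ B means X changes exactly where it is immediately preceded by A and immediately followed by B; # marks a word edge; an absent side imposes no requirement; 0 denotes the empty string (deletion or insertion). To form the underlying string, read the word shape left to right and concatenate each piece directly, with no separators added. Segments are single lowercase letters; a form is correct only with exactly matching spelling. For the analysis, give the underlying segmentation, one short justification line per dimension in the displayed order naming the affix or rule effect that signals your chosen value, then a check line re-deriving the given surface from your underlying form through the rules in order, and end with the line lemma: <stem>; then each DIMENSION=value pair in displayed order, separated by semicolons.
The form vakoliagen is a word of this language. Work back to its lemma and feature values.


underlying: vakolia-o-ge-n
TOR=ma - signalled by the affix -ge
KEL=gu - signalled by the affix -n
ASPECT=ma - signalled by the affix -o
check: vakoliaogen -> vakoliagen
lemma: vakolia; TOR=ma; KEL=gu; ASPECT=ma


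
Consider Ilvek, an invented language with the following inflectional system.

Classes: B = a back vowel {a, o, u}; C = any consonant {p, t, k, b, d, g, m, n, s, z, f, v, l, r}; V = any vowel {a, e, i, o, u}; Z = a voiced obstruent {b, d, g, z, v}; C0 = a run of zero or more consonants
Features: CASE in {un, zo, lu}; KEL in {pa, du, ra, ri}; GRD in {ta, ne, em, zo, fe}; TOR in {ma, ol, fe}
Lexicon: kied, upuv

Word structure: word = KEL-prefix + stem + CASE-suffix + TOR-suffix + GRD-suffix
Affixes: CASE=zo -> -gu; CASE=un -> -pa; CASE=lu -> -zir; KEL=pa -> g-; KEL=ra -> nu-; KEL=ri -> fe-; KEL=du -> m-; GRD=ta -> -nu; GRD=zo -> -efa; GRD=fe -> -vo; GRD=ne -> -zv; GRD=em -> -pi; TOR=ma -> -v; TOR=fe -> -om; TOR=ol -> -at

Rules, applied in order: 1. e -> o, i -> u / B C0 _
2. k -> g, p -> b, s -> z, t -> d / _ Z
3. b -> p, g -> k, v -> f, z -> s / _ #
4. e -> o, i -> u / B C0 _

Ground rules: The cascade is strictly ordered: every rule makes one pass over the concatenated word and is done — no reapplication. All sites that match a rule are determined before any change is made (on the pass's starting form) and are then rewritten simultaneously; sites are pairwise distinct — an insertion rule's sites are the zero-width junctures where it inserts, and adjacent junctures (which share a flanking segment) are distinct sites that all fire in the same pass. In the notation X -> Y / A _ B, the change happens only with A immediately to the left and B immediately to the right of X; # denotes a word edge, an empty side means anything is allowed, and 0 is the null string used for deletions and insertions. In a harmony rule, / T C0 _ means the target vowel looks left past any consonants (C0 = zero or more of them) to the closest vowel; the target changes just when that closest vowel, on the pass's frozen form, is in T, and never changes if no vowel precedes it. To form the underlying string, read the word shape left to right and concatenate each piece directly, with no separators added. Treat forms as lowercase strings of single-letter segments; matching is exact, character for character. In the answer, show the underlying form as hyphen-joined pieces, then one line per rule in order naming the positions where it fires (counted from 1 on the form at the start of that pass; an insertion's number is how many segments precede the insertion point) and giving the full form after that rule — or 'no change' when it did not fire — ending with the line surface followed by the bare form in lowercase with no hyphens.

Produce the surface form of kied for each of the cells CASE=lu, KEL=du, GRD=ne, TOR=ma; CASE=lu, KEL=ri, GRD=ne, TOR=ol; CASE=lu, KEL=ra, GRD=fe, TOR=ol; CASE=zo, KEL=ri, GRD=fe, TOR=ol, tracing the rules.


cell CASE=lu, KEL=du, GRD=ne, TOR=ma:
underlying: m-kied-zir-v-zv
1. e -> o, i -> u / B C0 _: no change
2. k -> g, p -> b, s -> z, t -> d / _ Z: no change
3. b -> p, g -> k, v -> f, z -> s / _ #: fires at position(s) 11: mkiedzirvzf
4. e -> o, i -> u / B C0 _: no change
surface: mkiedzirvzf

cell CASE=lu, KEL=ri, GRD=ne, TOR=ol:
underlying: fe-kied-zir-at-zv
1. e -> o, i -> u / B C0 _: no change
2. k -> g, p -> b, s -> z, t -> d / _ Z: fires at position(s) 11: fekiedziradzv
3. b -> p, g -> k, v -> f, z -> s / _ #: fires at position(s) 13: fekiedziradzf
4. e -> o, i -> u / B C0 _: no change
surface: fekiedziradzf

cell CASE=lu, KEL=ra, GRD=fe, TOR=ol:
underlying: nu-kied-zir-at-vo
1. e -> o, i -> u / B C0 _: fires at position(s) 4: nukuedziratvo
2. k -> g, p -> b, s -> z, t -> d / _ Z: fires at position(s) 11: nukuedziradvo
3. b -> p, g -> k, v -> f, z -> s / _ #: no change
4. e -> o, i -> u / B C0 _: fires at position(s) 5: nukuodziradvo
surface: nukuodziradvo

cell CASE=zo, KEL=ri, GRD=fe, TOR=ol:
underlying: fe-kied-gu-at-vo
1. e -> o, i -> u / B C0 _: no change
2. k -> g, p -> b, s -> z, t -> d / _ Z: fires at position(s) 10: fekiedguadvo
3. b -> p, g -> k, v -> f, z -> s / _ #: no change
4. e -> o, i -> u / B C0 _: no change
surface: fekiedguadvo


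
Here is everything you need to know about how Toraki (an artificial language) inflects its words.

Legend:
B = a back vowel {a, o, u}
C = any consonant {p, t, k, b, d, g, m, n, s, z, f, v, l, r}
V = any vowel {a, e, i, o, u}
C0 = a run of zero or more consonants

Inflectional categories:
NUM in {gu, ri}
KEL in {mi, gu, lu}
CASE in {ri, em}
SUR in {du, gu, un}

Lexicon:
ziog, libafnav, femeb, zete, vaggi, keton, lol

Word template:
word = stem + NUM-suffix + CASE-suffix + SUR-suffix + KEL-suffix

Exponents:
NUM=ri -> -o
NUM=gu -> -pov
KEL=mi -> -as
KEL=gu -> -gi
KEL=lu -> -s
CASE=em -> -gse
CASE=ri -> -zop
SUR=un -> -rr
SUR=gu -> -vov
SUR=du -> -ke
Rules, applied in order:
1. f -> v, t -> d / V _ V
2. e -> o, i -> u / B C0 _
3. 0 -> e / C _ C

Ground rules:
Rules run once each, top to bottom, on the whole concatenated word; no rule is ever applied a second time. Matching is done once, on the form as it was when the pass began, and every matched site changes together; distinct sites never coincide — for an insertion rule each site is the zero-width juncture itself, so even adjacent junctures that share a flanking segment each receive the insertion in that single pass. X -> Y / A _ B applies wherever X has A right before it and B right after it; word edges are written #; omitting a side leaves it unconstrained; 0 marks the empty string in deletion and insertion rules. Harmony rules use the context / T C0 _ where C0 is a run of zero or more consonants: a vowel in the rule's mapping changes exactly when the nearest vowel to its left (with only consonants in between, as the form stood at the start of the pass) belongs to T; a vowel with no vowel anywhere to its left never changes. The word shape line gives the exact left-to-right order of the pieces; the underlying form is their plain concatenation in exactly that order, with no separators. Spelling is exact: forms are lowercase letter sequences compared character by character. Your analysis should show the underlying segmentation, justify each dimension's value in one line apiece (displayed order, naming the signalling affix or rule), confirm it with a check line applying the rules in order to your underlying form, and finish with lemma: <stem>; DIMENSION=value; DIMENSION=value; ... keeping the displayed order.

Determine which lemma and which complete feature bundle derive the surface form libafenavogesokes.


underlying: libafnav-o-gse-ke-s
NUM=ri - signalled by the affix -o
KEL=lu - signalled by the affix -s
CASE=em - signalled by the affix -gse
SUR=du - signalled by the affix -ke
check: libafnavogsekes -> libafnavogsekes -> libafnavogsokes -> libafenavogesokes
lemma: libafnav; NUM=ri; KEL=lu; CASE=em; SUR=du


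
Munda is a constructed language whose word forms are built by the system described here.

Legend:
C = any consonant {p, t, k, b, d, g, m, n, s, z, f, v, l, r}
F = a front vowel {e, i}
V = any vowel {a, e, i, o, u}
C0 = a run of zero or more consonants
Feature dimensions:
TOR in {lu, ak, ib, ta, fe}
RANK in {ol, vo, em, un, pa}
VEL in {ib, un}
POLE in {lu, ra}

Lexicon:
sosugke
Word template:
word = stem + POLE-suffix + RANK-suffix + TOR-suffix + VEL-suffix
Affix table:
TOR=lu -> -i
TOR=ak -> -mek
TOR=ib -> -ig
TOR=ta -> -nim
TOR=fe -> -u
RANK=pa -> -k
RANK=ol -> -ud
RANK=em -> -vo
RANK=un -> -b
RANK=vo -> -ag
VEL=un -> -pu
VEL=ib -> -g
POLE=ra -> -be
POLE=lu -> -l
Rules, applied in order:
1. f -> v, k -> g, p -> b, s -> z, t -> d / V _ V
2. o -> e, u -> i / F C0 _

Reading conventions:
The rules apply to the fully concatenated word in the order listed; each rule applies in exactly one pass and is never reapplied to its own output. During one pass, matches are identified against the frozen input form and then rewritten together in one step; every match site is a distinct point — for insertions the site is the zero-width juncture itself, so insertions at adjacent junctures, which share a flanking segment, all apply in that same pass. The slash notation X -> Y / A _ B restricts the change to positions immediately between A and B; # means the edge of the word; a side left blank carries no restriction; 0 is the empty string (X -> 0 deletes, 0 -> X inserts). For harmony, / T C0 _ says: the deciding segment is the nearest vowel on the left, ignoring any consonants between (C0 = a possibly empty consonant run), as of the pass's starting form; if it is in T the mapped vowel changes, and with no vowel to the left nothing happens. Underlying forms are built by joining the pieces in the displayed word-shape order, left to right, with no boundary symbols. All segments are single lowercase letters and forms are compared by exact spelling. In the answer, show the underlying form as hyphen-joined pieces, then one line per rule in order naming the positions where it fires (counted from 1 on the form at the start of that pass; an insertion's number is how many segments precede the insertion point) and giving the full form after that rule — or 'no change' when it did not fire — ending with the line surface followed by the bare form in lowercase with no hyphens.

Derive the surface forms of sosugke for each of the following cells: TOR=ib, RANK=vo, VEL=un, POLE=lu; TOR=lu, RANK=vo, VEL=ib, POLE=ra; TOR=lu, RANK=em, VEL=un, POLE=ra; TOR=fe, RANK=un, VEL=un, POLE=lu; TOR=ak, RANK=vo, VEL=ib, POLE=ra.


cell TOR=ib, RANK=vo, VEL=un, POLE=lu:
underlying: sosugke-l-ag-ig-pu
1. f -> v, k -> g, p -> b, s -> z, t -> d / V _ V: fires at position(s) 3: sozugkelagigpu
2. o -> e, u -> i / F C0 _: fires at position(s) 14: sozugkelagigpi
surface: sozugkelagigpi

cell TOR=lu, RANK=vo, VEL=ib, POLE=ra:
underlying: sosugke-be-ag-i-g
1. f -> v, k -> g, p -> b, s -> z, t -> d / V _ V: fires at position(s) 3: sozugkebeagig
2. o -> e, u -> i / F C0 _: no change
surface: sozugkebeagig

cell TOR=lu, RANK=em, VEL=un, POLE=ra:
underlying: sosugke-be-vo-i-pu
1. f -> v, k -> g, p -> b, s -> z, t -> d / V _ V: fires at position(s) 3, 13: sozugkebevoibu
2. o -> e, u -> i / F C0 _: fires at position(s) 11, 14: sozugkebeveibi
surface: sozugkebeveibi

cell TOR=fe, RANK=un, VEL=un, POLE=lu:
underlying: sosugke-l-b-u-pu
1. f -> v, k -> g, p -> b, s -> z, t -> d / V _ V: fires at position(s) 3, 11: sozugkelbubu
2. o -> e, u -> i / F C0 _: fires at position(s) 10: sozugkelbibu
surface: sozugkelbibu

cell TOR=ak, RANK=vo, VEL=ib, POLE=ra:
underlying: sosugke-be-ag-mek-g
1. f -> v, k -> g, p -> b, s -> z, t -> d / V _ V: fires at position(s) 3: sozugkebeagmekg
2. o -> e, u -> i / F C0 _: no change
surface: sozugkebeagmekg


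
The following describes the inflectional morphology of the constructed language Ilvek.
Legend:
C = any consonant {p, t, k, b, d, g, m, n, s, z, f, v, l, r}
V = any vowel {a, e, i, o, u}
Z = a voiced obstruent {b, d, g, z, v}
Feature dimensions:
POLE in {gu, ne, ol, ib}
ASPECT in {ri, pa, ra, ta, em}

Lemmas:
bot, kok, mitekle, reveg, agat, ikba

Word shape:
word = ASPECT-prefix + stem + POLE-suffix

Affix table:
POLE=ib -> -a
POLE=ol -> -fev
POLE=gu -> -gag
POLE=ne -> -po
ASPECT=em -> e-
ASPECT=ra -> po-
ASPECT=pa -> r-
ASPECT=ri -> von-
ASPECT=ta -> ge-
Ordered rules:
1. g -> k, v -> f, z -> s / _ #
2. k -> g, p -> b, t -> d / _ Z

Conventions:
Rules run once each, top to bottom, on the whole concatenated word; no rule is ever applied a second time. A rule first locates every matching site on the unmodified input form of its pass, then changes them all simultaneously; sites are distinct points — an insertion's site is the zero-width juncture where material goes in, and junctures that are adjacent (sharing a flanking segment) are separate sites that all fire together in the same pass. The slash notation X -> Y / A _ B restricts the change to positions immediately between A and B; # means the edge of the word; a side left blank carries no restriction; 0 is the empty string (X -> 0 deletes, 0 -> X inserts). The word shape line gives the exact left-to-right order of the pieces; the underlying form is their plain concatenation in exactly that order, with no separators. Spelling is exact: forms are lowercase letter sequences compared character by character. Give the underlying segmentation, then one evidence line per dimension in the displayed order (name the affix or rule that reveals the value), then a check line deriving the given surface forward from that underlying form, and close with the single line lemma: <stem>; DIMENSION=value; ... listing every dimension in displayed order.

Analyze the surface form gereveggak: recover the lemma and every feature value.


underlying: ge-reveg-gag
POLE=gu - signalled by the affix -gag
ASPECT=ta - signalled by the affix ge-
check: gereveggag -> gereveggak -> gereveggak
lemma: reveg; POLE=gu; ASPECT=ta


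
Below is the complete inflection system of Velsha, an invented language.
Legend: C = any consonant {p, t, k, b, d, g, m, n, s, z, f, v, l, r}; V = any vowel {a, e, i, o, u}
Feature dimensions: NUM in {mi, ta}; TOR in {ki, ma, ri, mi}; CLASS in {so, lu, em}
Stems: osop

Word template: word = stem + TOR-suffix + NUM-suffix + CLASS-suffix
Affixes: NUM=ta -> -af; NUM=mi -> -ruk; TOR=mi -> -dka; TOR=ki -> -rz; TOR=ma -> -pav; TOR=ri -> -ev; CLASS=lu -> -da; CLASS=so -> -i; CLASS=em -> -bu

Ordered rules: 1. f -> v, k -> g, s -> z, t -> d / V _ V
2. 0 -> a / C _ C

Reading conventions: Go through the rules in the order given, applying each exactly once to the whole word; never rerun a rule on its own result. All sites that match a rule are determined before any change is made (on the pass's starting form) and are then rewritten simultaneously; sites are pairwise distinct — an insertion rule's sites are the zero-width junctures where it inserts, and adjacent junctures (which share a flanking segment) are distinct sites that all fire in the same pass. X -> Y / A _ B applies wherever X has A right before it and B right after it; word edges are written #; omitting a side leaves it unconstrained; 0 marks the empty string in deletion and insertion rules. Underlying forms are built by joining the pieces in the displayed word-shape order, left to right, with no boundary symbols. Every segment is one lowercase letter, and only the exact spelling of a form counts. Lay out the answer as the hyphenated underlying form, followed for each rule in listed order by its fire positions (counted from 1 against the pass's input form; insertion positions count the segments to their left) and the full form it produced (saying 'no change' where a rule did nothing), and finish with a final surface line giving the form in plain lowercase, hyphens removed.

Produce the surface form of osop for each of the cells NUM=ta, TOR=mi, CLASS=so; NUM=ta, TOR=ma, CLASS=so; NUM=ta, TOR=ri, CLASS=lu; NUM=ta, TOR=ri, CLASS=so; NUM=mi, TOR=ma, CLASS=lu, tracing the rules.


cell NUM=ta, TOR=mi, CLASS=so:
underlying: osop-dka-af-i
1. f -> v, k -> g, s -> z, t -> d / V _ V: fires at position(s) 2, 9: ozopdkaavi
2. 0 -> a / C _ C: inserts after position(s) 4, 5: ozopadakaavi
surface: ozopadakaavi

cell NUM=ta, TOR=ma, CLASS=so:
underlying: osop-pav-af-i
1. f -> v, k -> g, s -> z, t -> d / V _ V: fires at position(s) 2, 9: ozoppavavi
2. 0 -> a / C _ C: inserts after position(s) 4: ozopapavavi
surface: ozopapavavi

cell NUM=ta, TOR=ri, CLASS=lu:
underlying: osop-ev-af-da
1. f -> v, k -> g, s -> z, t -> d / V _ V: fires at position(s) 2: ozopevafda
2. 0 -> a / C _ C: inserts after position(s) 8: ozopevafada
surface: ozopevafada

cell NUM=ta, TOR=ri, CLASS=so:
underlying: osop-ev-af-i
1. f -> v, k -> g, s -> z, t -> d / V _ V: fires at position(s) 2, 8: ozopevavi
2. 0 -> a / C _ C: no change
surface: ozopevavi

cell NUM=mi, TOR=ma, CLASS=lu:
underlying: osop-pav-ruk-da
1. f -> v, k -> g, s -> z, t -> d / V _ V: fires at position(s) 2: ozoppavrukda
2. 0 -> a / C _ C: inserts after position(s) 4, 7, 10: ozopapavarukada
surface: ozopapavarukada
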